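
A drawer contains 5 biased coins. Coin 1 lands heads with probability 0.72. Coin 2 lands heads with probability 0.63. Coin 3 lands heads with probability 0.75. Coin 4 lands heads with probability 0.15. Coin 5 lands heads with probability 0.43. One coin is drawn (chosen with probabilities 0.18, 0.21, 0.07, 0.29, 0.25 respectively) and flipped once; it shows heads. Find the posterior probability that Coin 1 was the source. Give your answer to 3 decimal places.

P(heads|C1) = 0.72; P(heads|C2) = 0.63; P(heads|C3) = 0.75; P(heads|C4) = 0.15; P(heads|C5) = 0.43.
Prior × likelihood for each source: 0.18·0.72=0.1296, 0.21·0.63=0.1323, 0.07·0.75=0.05250, 0.29·0.15=0.04350, 0.25·0.43=0.1075. Summing gives P(heads) = 0.46540.
P(Coin 1 | heads) = 0.1296 / 0.46540 = 0.278.

Posterior probability ≈ 0.278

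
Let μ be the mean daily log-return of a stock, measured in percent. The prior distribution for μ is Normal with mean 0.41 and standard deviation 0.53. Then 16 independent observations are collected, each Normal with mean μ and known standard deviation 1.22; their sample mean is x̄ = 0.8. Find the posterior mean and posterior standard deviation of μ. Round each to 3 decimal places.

Prior precision 1/τ₀² = 1/0.53² = 3.55999; data precision n/σ² = 16/1.22² = 10.7498.
Posterior precision = 3.55999 + 10.7498 = 14.3098, giving posterior SD = 1/√14.3098 = 0.264.
Posterior mean = (3.55999·0.41 + 10.7498·0.8) / 14.3098 = 0.703.

Posterior mean ≈ 0.703; posterior SD ≈ 0.264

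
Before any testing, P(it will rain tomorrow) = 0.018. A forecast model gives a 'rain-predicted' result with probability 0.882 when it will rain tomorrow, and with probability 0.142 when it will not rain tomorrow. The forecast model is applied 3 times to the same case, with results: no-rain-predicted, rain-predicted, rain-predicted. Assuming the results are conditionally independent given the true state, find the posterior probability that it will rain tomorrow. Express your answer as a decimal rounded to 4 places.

Let H be the event that it will rain tomorrow; start with P(H) = 0.018. P('rain-predicted'|H) = 0.882, P('rain-predicted'|¬H) = 0.142.
Update on result 1 ('no-rain-predicted'): P(H) ← 0.118·0.0180 / (0.118·0.0180 + 0.858·0.9820) = 0.0021240/0.84468 = 0.0025.
Update on result 2 ('rain-predicted'): P(H) ← 0.882·0.0025 / (0.882·0.0025 + 0.142·0.9975) = 0.0022178/0.14386 = 0.0154.
Update on result 3 ('rain-predicted'): P(H) ← 0.882·0.0154 / (0.882·0.0154 + 0.142·0.9846) = 0.013597/0.15341 = 0.0886.

Posterior P(H) ≈ 0.0886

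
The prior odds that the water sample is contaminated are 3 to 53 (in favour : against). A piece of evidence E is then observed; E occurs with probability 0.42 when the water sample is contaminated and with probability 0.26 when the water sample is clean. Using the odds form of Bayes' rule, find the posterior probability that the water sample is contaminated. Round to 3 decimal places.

Prior odds = 3/53 = 0.056604.
Likelihood ratio for E = 0.42/0.26 = 1.6154.
Posterior odds = prior odds × LR = 0.091437.
Posterior probability = odds/(1+odds) = 0.091437/1.0914 = 0.084.

Posterior probability ≈ 0.084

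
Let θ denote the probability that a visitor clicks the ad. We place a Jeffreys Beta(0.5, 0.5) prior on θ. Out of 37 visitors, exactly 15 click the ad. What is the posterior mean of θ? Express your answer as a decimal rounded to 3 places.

The binomial likelihood is conjugate to the Beta prior: with 15 successes and 22 failures, the posterior is Beta(0.5+15, 0.5+22) = Beta(15.5, 22.5).
Posterior mean = α/(α+β) = 15.5/38 = 0.408.

Posterior mean ≈ 0.408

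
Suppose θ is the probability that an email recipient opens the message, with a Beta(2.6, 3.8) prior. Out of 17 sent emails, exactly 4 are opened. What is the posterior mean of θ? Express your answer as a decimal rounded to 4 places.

Observing 4 successes and 13 failures updates Beta(2.6, 3.8) by adding the success and failure counts to the two shape parameters: α = 2.6+4 = 6.6, β = 3.8+13 = 16.8.
Posterior mean = α/(α+β) = 6.6/23.4 = 0.2821.

Posterior mean ≈ 0.2821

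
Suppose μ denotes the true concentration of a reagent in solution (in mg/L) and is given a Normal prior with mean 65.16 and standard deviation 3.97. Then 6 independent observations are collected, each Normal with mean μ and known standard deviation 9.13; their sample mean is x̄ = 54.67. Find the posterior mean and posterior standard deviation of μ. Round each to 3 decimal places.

Posterior mean ≈ 59.585; posterior SD ≈ 2.717

With known σ, the Normal prior is conjugate. Weight on the data is w = (n/σ²)/(n/σ² + 1/τ₀²) = 0.0719796/(0.0719796+0.0634482) = 0.53150.
Posterior mean = w·x̄ + (1−w)·μ₀ = 0.53150·54.67 + 0.46850·65.16 = 59.585. Posterior variance = 1/(0.0719796+0.0634482) = 7.38401, so SD = 2.717.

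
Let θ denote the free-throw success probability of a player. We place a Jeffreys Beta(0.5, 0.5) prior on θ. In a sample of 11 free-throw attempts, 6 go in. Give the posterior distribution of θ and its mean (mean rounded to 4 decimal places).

Posterior: Beta(6.5, 5.5); mean ≈ 0.5417

The binomial likelihood is conjugate to the Beta prior: with 6 successes and 5 failures, the posterior is Beta(0.5+6, 0.5+5) = Beta(6.5, 5.5).
E[θ | data] = 6.5/(6.5+5.5) = 0.5417.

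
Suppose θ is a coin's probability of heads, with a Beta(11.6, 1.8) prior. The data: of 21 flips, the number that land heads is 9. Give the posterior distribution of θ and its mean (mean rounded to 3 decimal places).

Observing 9 successes and 12 failures updates Beta(11.6, 1.8) by adding the success and failure counts to the two shape parameters: α = 11.6+9 = 20.6, β = 1.8+12 = 13.8.
Posterior mean = α/(α+β) = 20.6/34.4 = 0.599.

Posterior: Beta(20.6, 13.8); mean ≈ 0.599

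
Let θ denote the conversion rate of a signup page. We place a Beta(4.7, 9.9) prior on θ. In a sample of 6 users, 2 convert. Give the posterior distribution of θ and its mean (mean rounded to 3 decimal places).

Observing 2 successes and 4 failures updates Beta(4.7, 9.9) by adding the success and failure counts to the two shape parameters: α = 4.7+2 = 6.7, β = 9.9+4 = 13.9.
E[θ | data] = 6.7/(6.7+13.9) = 0.325.

Posterior: Beta(6.7, 13.9); mean ≈ 0.325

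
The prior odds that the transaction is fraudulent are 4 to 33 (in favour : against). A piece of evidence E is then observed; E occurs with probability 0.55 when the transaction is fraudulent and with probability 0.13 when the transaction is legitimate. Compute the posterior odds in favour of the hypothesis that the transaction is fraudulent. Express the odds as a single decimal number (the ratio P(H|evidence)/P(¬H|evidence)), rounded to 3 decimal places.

Posterior odds ≈ 0.513

Prior odds = 4/33 = 0.12121. In log-odds, ln(0.12121) = -2.1102.
Add log likelihood ratio: ln(4.2308) = 1.4424.
Posterior log-odds = -0.66783, so posterior odds = exp(-0.66783) = 0.51282.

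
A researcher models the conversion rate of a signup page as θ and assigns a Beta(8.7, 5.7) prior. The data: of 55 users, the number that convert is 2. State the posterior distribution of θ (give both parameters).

Posterior: Beta(10.7, 58.7)

The binomial likelihood is conjugate to the Beta prior: with 2 successes and 53 failures, the posterior is Beta(8.7+2, 5.7+53) = Beta(10.7, 58.7).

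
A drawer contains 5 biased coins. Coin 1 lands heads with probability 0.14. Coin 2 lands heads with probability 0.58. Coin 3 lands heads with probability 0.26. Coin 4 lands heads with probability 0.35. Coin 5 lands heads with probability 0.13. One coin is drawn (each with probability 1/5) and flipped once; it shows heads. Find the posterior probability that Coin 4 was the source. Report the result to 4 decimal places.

Tabulate prior·likelihood by source: [1] prior 0.2, lik 0.14, product 0.02800; [2] prior 0.2, lik 0.58, product 0.1160; [3] prior 0.2, lik 0.26, product 0.05200; [4] prior 0.2, lik 0.35, product 0.07000; [5] prior 0.2, lik 0.13, product 0.02600.
Normalizing constant = 0.29200; the posterior for Coin 4 is its product over the sum, 0.07000/0.29200 = 0.2397.

Posterior probability ≈ 0.2397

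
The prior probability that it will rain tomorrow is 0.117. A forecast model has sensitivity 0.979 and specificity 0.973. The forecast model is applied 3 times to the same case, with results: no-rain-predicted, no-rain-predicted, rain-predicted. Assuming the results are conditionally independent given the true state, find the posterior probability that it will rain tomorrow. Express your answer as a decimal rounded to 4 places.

With H the event that it will rain tomorrow, the joint likelihood of the observed sequence is P(data|H) = 0.021·0.021·0.979 = 0.00043174 and P(data|¬H) = 0.973·0.973·0.027 = 0.025562.
Bayes: P(H|data) = 0.117·0.00043174 / (0.117·0.00043174 + 0.883·0.025562) = 0.00005051/0.022621 = 0.0022.

Posterior P(H) ≈ 0.0022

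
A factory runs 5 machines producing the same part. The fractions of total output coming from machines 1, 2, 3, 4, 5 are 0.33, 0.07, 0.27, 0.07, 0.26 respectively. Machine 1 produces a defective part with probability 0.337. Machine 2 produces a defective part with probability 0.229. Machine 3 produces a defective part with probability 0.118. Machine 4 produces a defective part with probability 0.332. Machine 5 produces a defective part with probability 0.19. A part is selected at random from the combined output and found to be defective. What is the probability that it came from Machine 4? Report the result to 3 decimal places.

Posterior probability ≈ 0.100

P(defective|M1) = 0.337; P(defective|M2) = 0.229; P(defective|M3) = 0.118; P(defective|M4) = 0.332; P(defective|M5) = 0.19.
Prior × likelihood for each source: 0.33·0.337=0.1112, 0.07·0.229=0.01603, 0.27·0.118=0.03186, 0.07·0.332=0.02324, 0.26·0.19=0.04940. Summing gives P(defective) = 0.23174.
P(Machine 4 | defective) = 0.02324 / 0.23174 = 0.100.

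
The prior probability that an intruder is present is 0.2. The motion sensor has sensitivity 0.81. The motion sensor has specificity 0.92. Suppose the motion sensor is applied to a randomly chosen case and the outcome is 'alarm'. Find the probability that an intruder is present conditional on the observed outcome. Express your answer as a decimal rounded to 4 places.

P(H | E) ≈ 0.7168

Write H for 'an intruder is present'. Prior odds H:¬H = 0.2/0.8 = 0.25000. For the 'alarm' outcome, the likelihood ratio is 0.81/0.08 = 10.125.
Posterior odds = 0.25000 × 10.125 = 2.5312, so P(H|E) = 2.5312/(1+2.5312) = 0.7168.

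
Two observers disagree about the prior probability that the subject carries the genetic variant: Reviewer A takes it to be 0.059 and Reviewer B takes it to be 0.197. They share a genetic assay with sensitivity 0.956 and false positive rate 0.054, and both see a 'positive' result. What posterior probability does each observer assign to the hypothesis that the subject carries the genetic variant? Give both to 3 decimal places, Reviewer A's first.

The likelihood ratio for a 'positive' result is 0.956/0.054 = 17.704.
Reviewer A: prior odds 0.059/0.941 = 0.062699; posterior odds 1.1100; posterior probability 0.526.
Reviewer B: prior odds 0.197/0.803 = 0.24533; posterior odds 4.3432; posterior probability 0.813.

Reviewer A: 0.526; Reviewer B: 0.813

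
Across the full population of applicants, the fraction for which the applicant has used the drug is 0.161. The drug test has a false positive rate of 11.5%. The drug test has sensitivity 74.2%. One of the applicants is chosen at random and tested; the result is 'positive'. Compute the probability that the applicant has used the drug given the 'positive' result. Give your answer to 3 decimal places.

Let H be the event that the applicant has used the drug. P(H) = 0.161, so P(¬H) = 0.839. With E the 'positive' result, P(E|H) = 0.742 and P(E|¬H) = 0.115.
P(E) = 0.742·0.161 + 0.115·0.839 = 0.11946 + 0.096485 = 0.21595.
By Bayes' theorem, P(H|E) = 0.11946 / 0.21595 = 0.553.

P(H | E) ≈ 0.553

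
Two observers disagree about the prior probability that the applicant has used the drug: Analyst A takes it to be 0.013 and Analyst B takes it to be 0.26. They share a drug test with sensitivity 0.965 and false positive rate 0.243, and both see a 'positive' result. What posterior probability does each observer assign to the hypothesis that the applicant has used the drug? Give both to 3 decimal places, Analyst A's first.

P('+'|H) = 0.965, P('+'|¬H) = 0.243.
Analyst A: numerator 0.965·0.013 = 0.012545; evidence = 0.012545+0.243·0.987 = 0.25239; posterior = 0.050.
Analyst B: numerator 0.965·0.26 = 0.25090; evidence = 0.25090+0.243·0.74 = 0.43072; posterior = 0.583.

Analyst A: 0.050; Analyst B: 0.583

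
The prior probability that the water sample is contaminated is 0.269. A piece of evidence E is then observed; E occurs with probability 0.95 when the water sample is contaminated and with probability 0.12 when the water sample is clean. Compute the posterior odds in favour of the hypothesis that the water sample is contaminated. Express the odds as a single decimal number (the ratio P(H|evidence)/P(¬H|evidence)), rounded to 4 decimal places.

Prior odds = 0.269/(1−0.269) = 0.36799. In log-odds, ln(0.36799) = -0.99970.
Add log likelihood ratio: ln(7.9167) = 2.0690.
Posterior log-odds = 1.0693, so posterior odds = exp(1.0693) = 2.9132.

Posterior odds ≈ 2.9132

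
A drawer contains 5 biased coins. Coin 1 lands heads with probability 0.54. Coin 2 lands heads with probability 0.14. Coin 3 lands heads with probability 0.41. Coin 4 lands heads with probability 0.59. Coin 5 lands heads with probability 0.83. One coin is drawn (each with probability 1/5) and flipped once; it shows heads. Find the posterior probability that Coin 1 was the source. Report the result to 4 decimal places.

P(heads|C1) = 0.54; P(heads|C2) = 0.14; P(heads|C3) = 0.41; P(heads|C4) = 0.59; P(heads|C5) = 0.83.
Prior × likelihood for each source: 0.2·0.54=0.1080, 0.2·0.14=0.02800, 0.2·0.41=0.08200, 0.2·0.59=0.1180, 0.2·0.83=0.1660. Summing gives P(heads) = 0.50200.
P(Coin 1 | heads) = 0.1080 / 0.50200 = 0.2151.

Posterior probability ≈ 0.2151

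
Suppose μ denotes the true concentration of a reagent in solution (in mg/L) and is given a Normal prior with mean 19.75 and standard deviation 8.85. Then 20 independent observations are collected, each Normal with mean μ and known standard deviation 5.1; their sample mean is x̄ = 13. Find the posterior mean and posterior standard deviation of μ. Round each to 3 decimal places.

With known σ, the Normal prior is conjugate. Weight on the data is w = (n/σ²)/(n/σ² + 1/τ₀²) = 0.768935/(0.768935+0.0127677) = 0.98367.
Posterior mean = w·x̄ + (1−w)·μ₀ = 0.98367·13 + 0.016333·19.75 = 13.110. Posterior variance = 1/(0.768935+0.0127677) = 1.27926, so SD = 1.131.

Posterior mean ≈ 13.110; posterior SD ≈ 1.131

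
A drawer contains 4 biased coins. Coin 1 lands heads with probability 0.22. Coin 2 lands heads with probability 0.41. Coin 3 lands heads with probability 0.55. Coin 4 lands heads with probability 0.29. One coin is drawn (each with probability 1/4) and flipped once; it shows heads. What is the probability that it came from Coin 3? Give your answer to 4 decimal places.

Tabulate prior·likelihood by source: [1] prior 0.25, lik 0.22, product 0.05500; [2] prior 0.25, lik 0.41, product 0.1025; [3] prior 0.25, lik 0.55, product 0.1375; [4] prior 0.25, lik 0.29, product 0.07250.
Normalizing constant = 0.36750; the posterior for Coin 3 is its product over the sum, 0.1375/0.36750 = 0.3741.

Posterior probability ≈ 0.3741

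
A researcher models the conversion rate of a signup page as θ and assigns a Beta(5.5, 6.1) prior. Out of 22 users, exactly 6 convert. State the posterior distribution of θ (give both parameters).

The binomial likelihood is conjugate to the Beta prior: with 6 successes and 16 failures, the posterior is Beta(5.5+6, 6.1+16) = Beta(11.5, 22.1).

Posterior: Beta(11.5, 22.1)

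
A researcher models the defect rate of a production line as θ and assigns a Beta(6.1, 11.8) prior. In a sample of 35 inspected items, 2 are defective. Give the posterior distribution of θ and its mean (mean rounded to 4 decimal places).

Posterior: Beta(8.1, 44.8); mean ≈ 0.1531

The binomial likelihood is conjugate to the Beta prior: with 2 successes and 33 failures, the posterior is Beta(6.1+2, 11.8+33) = Beta(8.1, 44.8).
E[θ | data] = 8.1/(8.1+44.8) = 0.1531.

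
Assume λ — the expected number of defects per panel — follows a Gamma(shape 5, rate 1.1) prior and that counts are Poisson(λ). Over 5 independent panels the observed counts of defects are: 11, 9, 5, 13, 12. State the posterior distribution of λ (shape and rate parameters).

Posterior: Gamma(shape=55, rate=6.1)

Total count ∑xᵢ = 50 over n = 5 panels.
Gamma is conjugate to the Poisson likelihood: posterior is Gamma(shape = 5+50 = 55, rate = 1.1+5 = 6.1).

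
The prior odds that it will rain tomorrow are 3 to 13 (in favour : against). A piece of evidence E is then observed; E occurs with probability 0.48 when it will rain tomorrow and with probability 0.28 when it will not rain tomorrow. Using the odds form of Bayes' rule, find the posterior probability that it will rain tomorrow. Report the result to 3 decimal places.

Prior odds = 3/13 = 0.23077.
Likelihood ratio for E = 0.48/0.28 = 1.7143.
Posterior odds = prior odds × LR = 0.39560.
Posterior probability = odds/(1+odds) = 0.39560/1.3956 = 0.283.

Posterior probability ≈ 0.283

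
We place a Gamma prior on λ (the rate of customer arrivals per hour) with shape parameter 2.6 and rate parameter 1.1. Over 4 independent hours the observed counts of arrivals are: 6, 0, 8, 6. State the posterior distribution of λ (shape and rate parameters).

Posterior: Gamma(shape=22.6, rate=5.1)

Total count ∑xᵢ = 20 over n = 4 hours.
Gamma is conjugate to the Poisson likelihood: posterior is Gamma(shape = 2.6+20 = 22.6, rate = 1.1+4 = 5.1).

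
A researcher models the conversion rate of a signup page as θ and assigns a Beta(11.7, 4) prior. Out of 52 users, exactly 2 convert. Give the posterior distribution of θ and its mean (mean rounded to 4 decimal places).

The binomial likelihood is conjugate to the Beta prior: with 2 successes and 50 failures, the posterior is Beta(11.7+2, 4+50) = Beta(13.7, 54).
Posterior mean = α/(α+β) = 13.7/67.7 = 0.2024.

Posterior: Beta(13.7, 54); mean ≈ 0.2024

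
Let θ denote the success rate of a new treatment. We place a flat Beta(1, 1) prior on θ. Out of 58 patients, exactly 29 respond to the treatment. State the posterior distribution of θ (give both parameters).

The binomial likelihood is conjugate to the Beta prior: with 29 successes and 29 failures, the posterior is Beta(1+29, 1+29) = Beta(30, 30).

Posterior: Beta(30, 30)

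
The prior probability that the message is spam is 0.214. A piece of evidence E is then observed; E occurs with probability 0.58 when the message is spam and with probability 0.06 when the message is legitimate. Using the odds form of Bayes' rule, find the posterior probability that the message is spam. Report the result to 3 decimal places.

Posterior probability ≈ 0.725

Prior odds = 0.214/(1−0.214) = 0.27226.
Likelihood ratio for E = 0.58/0.06 = 9.6667.
Posterior odds = prior odds × LR = 2.6319.
Posterior probability = odds/(1+odds) = 2.6319/3.6319 = 0.725.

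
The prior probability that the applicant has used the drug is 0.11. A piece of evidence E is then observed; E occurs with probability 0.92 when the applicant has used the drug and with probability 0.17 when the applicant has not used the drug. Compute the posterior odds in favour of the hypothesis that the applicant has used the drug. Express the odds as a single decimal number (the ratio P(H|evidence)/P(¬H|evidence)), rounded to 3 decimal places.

Posterior odds ≈ 0.669

Prior odds = 0.11/(1−0.11) = 0.12360. In log-odds, ln(0.12360) = -2.0907.
Add log likelihood ratio: ln(5.4118) = 1.6886.
Posterior log-odds = -0.40217, so posterior odds = exp(-0.40217) = 0.66887.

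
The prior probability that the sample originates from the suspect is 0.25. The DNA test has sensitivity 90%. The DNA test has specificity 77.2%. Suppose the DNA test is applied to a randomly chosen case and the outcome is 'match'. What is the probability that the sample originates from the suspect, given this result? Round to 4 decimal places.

P(H | E) ≈ 0.5682

Write H for 'the sample originates from the suspect'. Prior odds H:¬H = 0.25/0.75 = 0.33333. For the 'match' outcome, the likelihood ratio is 0.9/0.228 = 3.9474.
Posterior odds = 0.33333 × 3.9474 = 1.3158, so P(H|E) = 1.3158/(1+1.3158) = 0.5682.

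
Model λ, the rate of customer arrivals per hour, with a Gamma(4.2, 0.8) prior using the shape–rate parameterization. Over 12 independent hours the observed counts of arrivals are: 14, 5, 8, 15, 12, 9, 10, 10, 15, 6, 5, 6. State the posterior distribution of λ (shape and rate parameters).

The Poisson likelihood adds the total count to the shape and the number of exposure periods to the rate. Here ∑xᵢ = 115 and n = 12, so shape 4.2→119.2 and rate 0.8→12.8.

Posterior: Gamma(shape=119.2, rate=12.8)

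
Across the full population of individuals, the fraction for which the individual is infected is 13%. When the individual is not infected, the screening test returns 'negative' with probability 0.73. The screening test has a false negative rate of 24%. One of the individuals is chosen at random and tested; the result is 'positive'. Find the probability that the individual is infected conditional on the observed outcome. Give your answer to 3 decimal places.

P(H | E) ≈ 0.296

Write H for 'the individual is infected'. Prior odds H:¬H = 0.13/0.87 = 0.14943. For the 'positive' outcome, the likelihood ratio is 0.76/0.27 = 2.8148.
Posterior odds = 0.14943 × 2.8148 = 0.42060, so P(H|E) = 0.42060/(1+0.42060) = 0.296.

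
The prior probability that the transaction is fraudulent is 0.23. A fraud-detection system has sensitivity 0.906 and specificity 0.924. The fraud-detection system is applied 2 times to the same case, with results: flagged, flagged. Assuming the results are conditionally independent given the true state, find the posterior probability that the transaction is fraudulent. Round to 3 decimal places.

Let H be the event that the transaction is fraudulent; start with P(H) = 0.23. P('flagged'|H) = 0.906, P('flagged'|¬H) = 0.076.
Update on result 1 ('flagged'): P(H) ← 0.906·0.2300 / (0.906·0.2300 + 0.076·0.7700) = 0.20838/0.26690 = 0.7807.
Update on result 2 ('flagged'): P(H) ← 0.906·0.7807 / (0.906·0.7807 + 0.076·0.2193) = 0.70735/0.72402 = 0.9770.

Posterior P(H) ≈ 0.977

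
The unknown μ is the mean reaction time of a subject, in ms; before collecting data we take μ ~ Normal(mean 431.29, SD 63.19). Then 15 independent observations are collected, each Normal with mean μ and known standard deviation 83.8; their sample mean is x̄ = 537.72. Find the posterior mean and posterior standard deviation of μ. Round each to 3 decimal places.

With known σ, the Normal prior is conjugate. Weight on the data is w = (n/σ²)/(n/σ² + 1/τ₀²) = 0.00213601/(0.00213601+0.00025044) = 0.89506.
Posterior mean = w·x̄ + (1−w)·μ₀ = 0.89506·537.72 + 0.10494·431.29 = 526.551. Posterior variance = 1/(0.00213601+0.00025044) = 419.033, so SD = 20.470.

Posterior mean ≈ 526.551; posterior SD ≈ 20.470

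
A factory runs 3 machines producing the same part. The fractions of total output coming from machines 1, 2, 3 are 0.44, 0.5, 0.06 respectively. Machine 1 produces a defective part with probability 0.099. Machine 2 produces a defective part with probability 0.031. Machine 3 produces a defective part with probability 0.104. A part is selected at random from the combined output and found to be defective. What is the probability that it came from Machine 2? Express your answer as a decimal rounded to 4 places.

Posterior probability ≈ 0.2374

Tabulate prior·likelihood by source: [1] prior 0.44, lik 0.099, product 0.04356; [2] prior 0.5, lik 0.031, product 0.01550; [3] prior 0.06, lik 0.104, product 0.006240.
Normalizing constant = 0.065300; the posterior for Machine 2 is its product over the sum, 0.01550/0.065300 = 0.2374.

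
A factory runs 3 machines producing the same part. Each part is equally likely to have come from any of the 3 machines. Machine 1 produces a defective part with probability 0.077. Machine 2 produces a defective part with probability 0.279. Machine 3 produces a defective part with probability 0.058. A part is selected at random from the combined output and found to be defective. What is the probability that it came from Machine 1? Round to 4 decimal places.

Posterior probability ≈ 0.1860

Tabulate prior·likelihood by source: [1] prior 0.333333, lik 0.077, product 0.02567; [2] prior 0.333333, lik 0.279, product 0.09300; [3] prior 0.333333, lik 0.058, product 0.01933.
Normalizing constant = 0.13800; the posterior for Machine 1 is its product over the sum, 0.02567/0.13800 = 0.1860.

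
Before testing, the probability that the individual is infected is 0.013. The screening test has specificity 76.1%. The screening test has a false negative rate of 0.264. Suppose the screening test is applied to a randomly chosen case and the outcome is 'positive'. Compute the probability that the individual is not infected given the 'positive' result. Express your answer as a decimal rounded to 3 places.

P(¬H | E) ≈ 0.961

Write H for 'the individual is infected'. Prior odds H:¬H = 0.013/0.987 = 0.013171. For the 'positive' outcome, the likelihood ratio is 0.736/0.239 = 3.0795.
Posterior odds = 0.013171 × 3.0795 = 0.040561, so P(H|E) = 0.040561/(1+0.040561) = 0.039. Then P(¬H|E) = 1 − 0.039 = 0.961.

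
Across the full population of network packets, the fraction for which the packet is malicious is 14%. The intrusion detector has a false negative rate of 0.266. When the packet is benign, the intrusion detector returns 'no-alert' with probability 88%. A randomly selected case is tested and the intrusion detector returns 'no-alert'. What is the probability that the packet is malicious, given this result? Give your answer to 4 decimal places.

Write H for 'the packet is malicious'. Prior odds H:¬H = 0.14/0.86 = 0.16279. For the 'no-alert' outcome, the likelihood ratio is 0.266/0.88 = 0.30227.
Posterior odds = 0.16279 × 0.30227 = 0.049207, so P(H|E) = 0.049207/(1+0.049207) = 0.0469.

P(H | E) ≈ 0.0469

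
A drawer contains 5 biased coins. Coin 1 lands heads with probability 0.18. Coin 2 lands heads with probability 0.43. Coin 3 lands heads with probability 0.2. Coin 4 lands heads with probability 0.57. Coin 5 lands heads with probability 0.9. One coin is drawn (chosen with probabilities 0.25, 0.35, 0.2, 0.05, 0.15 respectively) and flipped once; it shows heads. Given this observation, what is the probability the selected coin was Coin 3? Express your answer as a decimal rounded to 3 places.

Posterior probability ≈ 0.100

P(heads|C1) = 0.18; P(heads|C2) = 0.43; P(heads|C3) = 0.2; P(heads|C4) = 0.57; P(heads|C5) = 0.9.
Prior × likelihood for each source: 0.25·0.18=0.04500, 0.35·0.43=0.1505, 0.2·0.2=0.04000, 0.05·0.57=0.02850, 0.15·0.9=0.1350. Summing gives P(heads) = 0.39900.
P(Coin 3 | heads) = 0.04000 / 0.39900 = 0.100.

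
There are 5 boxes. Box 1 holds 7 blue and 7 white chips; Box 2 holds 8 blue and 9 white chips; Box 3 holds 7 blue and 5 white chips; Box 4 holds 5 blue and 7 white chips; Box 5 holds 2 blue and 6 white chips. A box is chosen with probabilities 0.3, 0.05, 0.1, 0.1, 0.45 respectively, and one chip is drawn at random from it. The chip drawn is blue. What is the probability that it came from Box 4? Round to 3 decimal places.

Posterior probability ≈ 0.108

P(blue|Box 1) = 0.5; P(blue|Box 2) = 0.4706; P(blue|Box 3) = 0.5833; P(blue|Box 4) = 0.4167; P(blue|Box 5) = 0.25.
Prior × likelihood for each source: 0.3·0.5=0.1500, 0.05·0.4706=0.02353, 0.1·0.5833=0.05833, 0.1·0.4167=0.04167, 0.45·0.25=0.1125. Summing gives P(blue) = 0.38603.
P(Box 4 | blue) = 0.04167 / 0.38603 = 0.108.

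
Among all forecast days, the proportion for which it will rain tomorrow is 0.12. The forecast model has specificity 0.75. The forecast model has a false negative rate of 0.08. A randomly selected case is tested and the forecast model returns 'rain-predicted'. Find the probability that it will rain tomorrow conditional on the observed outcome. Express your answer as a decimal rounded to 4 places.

Let H be the event that it will rain tomorrow. P(H) = 0.12, so P(¬H) = 0.88. With E the 'rain-predicted' result, P(E|H) = 0.92 and P(E|¬H) = 0.25.
P(E) = 0.92·0.12 + 0.25·0.88 = 0.11040 + 0.22000 = 0.33040.
By Bayes' theorem, P(H|E) = 0.11040 / 0.33040 = 0.3341.

P(H | E) ≈ 0.3341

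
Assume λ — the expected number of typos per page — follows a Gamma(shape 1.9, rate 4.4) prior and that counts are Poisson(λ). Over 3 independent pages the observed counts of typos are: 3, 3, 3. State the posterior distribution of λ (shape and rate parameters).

Posterior: Gamma(shape=10.9, rate=7.4)

Total count ∑xᵢ = 9 over n = 3 pages.
Gamma is conjugate to the Poisson likelihood: posterior is Gamma(shape = 1.9+9 = 10.9, rate = 4.4+3 = 7.4).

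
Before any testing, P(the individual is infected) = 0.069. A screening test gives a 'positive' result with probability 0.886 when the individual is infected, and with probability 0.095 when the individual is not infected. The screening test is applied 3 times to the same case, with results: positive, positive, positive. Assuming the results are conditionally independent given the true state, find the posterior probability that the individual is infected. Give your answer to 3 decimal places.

Posterior P(H) ≈ 0.984

With H the event that the individual is infected, the joint likelihood of the observed sequence is P(data|H) = 0.886·0.886·0.886 = 0.69551 and P(data|¬H) = 0.095·0.095·0.095 = 0.00085738.
Bayes: P(H|data) = 0.069·0.69551 / (0.069·0.69551 + 0.931·0.00085738) = 0.047990/0.048788 = 0.9836.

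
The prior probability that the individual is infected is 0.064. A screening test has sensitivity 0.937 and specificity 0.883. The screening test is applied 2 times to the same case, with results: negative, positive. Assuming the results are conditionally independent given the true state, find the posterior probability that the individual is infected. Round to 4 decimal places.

With H the event that the individual is infected, the joint likelihood of the observed sequence is P(data|H) = 0.063·0.937 = 0.059031 and P(data|¬H) = 0.883·0.117 = 0.10331.
Bayes: P(H|data) = 0.064·0.059031 / (0.064·0.059031 + 0.936·0.10331) = 0.0037780/0.10048 = 0.0376.

Posterior P(H) ≈ 0.0376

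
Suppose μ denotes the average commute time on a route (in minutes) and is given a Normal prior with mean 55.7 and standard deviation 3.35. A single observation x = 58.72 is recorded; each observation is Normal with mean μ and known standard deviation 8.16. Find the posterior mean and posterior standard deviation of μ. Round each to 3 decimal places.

Posterior mean ≈ 56.136; posterior SD ≈ 3.099

Prior precision 1/τ₀² = 1/3.35² = 0.0891067; data precision n/σ² = 1/8.16² = 0.0150183.
Posterior precision = 0.0891067 + 0.0150183 = 0.104125, giving posterior SD = 1/√0.104125 = 3.099.
Posterior mean = (0.0891067·55.7 + 0.0150183·58.72) / 0.104125 = 56.136.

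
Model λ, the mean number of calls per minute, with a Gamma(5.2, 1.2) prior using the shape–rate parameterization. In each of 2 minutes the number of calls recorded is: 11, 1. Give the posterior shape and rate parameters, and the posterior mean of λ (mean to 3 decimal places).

The Poisson likelihood adds the total count to the shape and the number of exposure periods to the rate. Here ∑xᵢ = 12 and n = 2, so shape 5.2→17.2 and rate 1.2→3.2.
Posterior mean = shape/rate = 17.2/3.2 = 5.375.

Posterior: Gamma(shape=17.2, rate=3.2); mean ≈ 5.375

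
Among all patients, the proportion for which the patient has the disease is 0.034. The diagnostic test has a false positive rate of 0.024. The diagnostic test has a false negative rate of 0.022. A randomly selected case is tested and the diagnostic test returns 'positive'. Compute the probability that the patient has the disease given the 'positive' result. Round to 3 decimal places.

Let H be the event that the patient has the disease. P(H) = 0.034, so P(¬H) = 0.966. With E the 'positive' result, P(E|H) = 0.978 and P(E|¬H) = 0.024.
P(E) = 0.978·0.034 + 0.024·0.966 = 0.033252 + 0.023184 = 0.056436.
By Bayes' theorem, P(H|E) = 0.033252 / 0.056436 = 0.589.

P(H | E) ≈ 0.589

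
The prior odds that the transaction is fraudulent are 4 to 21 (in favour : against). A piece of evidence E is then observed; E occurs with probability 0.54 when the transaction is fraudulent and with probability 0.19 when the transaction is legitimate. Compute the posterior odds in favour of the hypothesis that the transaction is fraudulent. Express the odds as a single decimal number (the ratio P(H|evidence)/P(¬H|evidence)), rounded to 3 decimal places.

Prior odds = 4/21 = 0.19048. In log-odds, ln(0.19048) = -1.6582.
Add log likelihood ratio: ln(2.8421) = 1.0445.
Posterior log-odds = -0.61368, so posterior odds = exp(-0.61368) = 0.54135.

Posterior odds ≈ 0.541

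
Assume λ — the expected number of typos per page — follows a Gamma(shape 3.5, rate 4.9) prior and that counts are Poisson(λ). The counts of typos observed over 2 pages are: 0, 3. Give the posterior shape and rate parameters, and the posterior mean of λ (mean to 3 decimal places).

Posterior: Gamma(shape=6.5, rate=6.9); mean ≈ 0.942

Total count ∑xᵢ = 3 over n = 2 pages.
Gamma is conjugate to the Poisson likelihood: posterior is Gamma(shape = 3.5+3 = 6.5, rate = 4.9+2 = 6.9).
E[λ | data] = 6.5/6.9 = 0.942.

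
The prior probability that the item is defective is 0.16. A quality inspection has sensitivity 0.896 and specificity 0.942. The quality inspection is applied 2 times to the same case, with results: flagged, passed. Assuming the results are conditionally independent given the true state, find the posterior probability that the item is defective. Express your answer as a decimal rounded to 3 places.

Let H be the event that the item is defective; start with P(H) = 0.16. P('flagged'|H) = 0.896, P('flagged'|¬H) = 0.058.
Update on result 1 ('flagged'): P(H) ← 0.896·0.1600 / (0.896·0.1600 + 0.058·0.8400) = 0.14336/0.19208 = 0.7464.
Update on result 2 ('passed'): P(H) ← 0.104·0.7464 / (0.104·0.7464 + 0.942·0.2536) = 0.077621/0.31655 = 0.2452.

Posterior P(H) ≈ 0.245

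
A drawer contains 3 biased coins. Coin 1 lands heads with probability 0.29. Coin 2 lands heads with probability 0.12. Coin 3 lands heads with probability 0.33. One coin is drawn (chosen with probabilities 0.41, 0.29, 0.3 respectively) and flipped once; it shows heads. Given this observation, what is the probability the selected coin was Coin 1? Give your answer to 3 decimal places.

Tabulate prior·likelihood by source: [1] prior 0.41, lik 0.29, product 0.1189; [2] prior 0.29, lik 0.12, product 0.03480; [3] prior 0.3, lik 0.33, product 0.09900.
Normalizing constant = 0.25270; the posterior for Coin 1 is its product over the sum, 0.1189/0.25270 = 0.471.

Posterior probability ≈ 0.471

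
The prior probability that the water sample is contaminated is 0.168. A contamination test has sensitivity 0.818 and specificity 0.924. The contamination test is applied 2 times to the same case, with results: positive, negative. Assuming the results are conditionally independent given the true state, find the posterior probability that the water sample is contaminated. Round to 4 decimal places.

Posterior P(H) ≈ 0.2998

Let H be the event that the water sample is contaminated; start with P(H) = 0.168. P('positive'|H) = 0.818, P('positive'|¬H) = 0.076.
Update on result 1 ('positive'): P(H) ← 0.818·0.1680 / (0.818·0.1680 + 0.076·0.8320) = 0.13742/0.20066 = 0.6849.
Update on result 2 ('negative'): P(H) ← 0.182·0.6849 / (0.182·0.6849 + 0.924·0.3151) = 0.12465/0.41582 = 0.2998.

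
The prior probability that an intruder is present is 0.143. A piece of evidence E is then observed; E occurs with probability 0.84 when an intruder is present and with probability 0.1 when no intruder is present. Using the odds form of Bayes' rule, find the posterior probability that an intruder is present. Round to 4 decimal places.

Posterior probability ≈ 0.5836

Prior odds = 0.143/(1−0.143) = 0.16686.
Likelihood ratio for E = 0.84/0.1 = 8.4000.
Posterior odds = prior odds × LR = 1.4016.
Posterior probability = odds/(1+odds) = 1.4016/2.4016 = 0.5836.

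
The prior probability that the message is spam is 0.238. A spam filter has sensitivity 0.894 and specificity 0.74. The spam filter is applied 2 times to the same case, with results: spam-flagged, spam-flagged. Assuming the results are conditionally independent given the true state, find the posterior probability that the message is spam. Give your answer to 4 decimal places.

Posterior P(H) ≈ 0.7869

With H the event that the message is spam, the joint likelihood of the observed sequence is P(data|H) = 0.894·0.894 = 0.79924 and P(data|¬H) = 0.26·0.26 = 0.067600.
Bayes: P(H|data) = 0.238·0.79924 / (0.238·0.79924 + 0.762·0.067600) = 0.19022/0.24173 = 0.7869.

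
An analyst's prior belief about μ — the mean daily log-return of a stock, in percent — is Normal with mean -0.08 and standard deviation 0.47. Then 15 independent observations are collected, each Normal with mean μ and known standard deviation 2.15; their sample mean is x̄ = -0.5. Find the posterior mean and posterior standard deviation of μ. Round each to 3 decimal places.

With known σ, the Normal prior is conjugate. Weight on the data is w = (n/σ²)/(n/σ² + 1/τ₀²) = 3.24500/(3.24500+4.52694) = 0.41753.
Posterior mean = w·x̄ + (1−w)·μ₀ = 0.41753·-0.5 + 0.58247·-0.08 = -0.255. Posterior variance = 1/(3.24500+4.52694) = 0.128668, so SD = 0.359.

Posterior mean ≈ -0.255; posterior SD ≈ 0.359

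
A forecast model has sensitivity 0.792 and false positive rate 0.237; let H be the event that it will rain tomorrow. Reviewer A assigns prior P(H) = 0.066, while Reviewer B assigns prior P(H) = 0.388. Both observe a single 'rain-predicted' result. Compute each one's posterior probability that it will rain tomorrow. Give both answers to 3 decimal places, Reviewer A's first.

P('+'|H) = 0.792, P('+'|¬H) = 0.237.
Reviewer A: numerator 0.792·0.066 = 0.052272; evidence = 0.052272+0.237·0.934 = 0.27363; posterior = 0.191.
Reviewer B: numerator 0.792·0.388 = 0.30730; evidence = 0.30730+0.237·0.612 = 0.45234; posterior = 0.679.

Reviewer A: 0.191; Reviewer B: 0.679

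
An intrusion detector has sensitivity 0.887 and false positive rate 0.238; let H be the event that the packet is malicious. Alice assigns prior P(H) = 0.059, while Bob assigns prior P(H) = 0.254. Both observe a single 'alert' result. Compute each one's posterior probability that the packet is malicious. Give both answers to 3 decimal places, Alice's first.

Alice: 0.189; Bob: 0.559

The likelihood ratio for an 'alert' result is 0.887/0.238 = 3.7269.
Alice: prior odds 0.059/0.941 = 0.062699; posterior odds 0.23367; posterior probability 0.189.
Bob: prior odds 0.254/0.746 = 0.34048; posterior odds 1.2689; posterior probability 0.559.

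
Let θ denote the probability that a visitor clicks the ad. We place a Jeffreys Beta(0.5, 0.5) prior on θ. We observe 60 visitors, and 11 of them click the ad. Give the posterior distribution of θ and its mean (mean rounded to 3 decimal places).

The binomial likelihood is conjugate to the Beta prior: with 11 successes and 49 failures, the posterior is Beta(0.5+11, 0.5+49) = Beta(11.5, 49.5).
Posterior mean = α/(α+β) = 11.5/61 = 0.189.

Posterior: Beta(11.5, 49.5); mean ≈ 0.189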